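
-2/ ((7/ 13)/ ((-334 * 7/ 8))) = 2171/ 2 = 1085.50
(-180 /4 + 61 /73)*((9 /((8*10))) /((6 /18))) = -10881 /730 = -14.91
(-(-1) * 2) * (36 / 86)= 36 / 43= 0.84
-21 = -21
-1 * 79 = -79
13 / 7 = 1.86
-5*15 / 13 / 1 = -75 / 13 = -5.77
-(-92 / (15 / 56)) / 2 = 2576 / 15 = 171.73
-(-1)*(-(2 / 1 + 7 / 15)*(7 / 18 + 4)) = -2923 / 270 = -10.83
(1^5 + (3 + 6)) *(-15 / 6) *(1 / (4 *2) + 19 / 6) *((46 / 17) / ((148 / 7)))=-317975 / 30192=-10.53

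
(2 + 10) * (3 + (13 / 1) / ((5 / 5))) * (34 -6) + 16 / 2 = 5384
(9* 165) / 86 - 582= -564.73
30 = 30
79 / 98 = 0.81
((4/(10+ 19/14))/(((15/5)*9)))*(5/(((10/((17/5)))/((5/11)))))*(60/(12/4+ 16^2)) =1360/582417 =0.00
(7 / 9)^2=49 / 81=0.60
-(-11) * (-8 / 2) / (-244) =0.18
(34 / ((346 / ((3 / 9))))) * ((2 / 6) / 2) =17 / 3114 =0.01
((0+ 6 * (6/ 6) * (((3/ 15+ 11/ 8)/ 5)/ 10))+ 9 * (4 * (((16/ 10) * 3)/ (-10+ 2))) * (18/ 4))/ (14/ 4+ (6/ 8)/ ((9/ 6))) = -97011/ 4000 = -24.25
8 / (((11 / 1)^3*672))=0.00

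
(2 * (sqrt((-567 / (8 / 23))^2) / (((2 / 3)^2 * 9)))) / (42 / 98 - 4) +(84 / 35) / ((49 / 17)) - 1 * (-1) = -4437143 / 19600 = -226.38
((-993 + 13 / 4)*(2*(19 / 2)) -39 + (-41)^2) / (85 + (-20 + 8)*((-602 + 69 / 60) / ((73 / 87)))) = -25058345 / 12669848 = -1.98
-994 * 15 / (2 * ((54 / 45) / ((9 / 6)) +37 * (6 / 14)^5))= -626480925 / 112183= -5584.46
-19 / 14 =-1.36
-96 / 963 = -32 / 321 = -0.10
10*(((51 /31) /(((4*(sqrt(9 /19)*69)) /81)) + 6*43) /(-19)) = -2580 /19- 2295*sqrt(19) /27094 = -136.16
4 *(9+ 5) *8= 448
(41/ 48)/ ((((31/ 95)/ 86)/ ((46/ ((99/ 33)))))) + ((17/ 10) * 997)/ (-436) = 4194120179/ 1216440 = 3447.86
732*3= 2196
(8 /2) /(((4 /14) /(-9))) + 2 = -124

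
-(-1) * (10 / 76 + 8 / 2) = 157 / 38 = 4.13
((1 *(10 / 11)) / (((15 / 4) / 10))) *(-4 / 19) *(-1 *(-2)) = -640 / 627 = -1.02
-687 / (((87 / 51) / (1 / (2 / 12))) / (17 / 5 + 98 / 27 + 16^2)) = -276473074 / 435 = -635570.29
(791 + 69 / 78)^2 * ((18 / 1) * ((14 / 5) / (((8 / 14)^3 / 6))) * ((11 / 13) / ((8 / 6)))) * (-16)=-906860260933011 / 87880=-10319302013.35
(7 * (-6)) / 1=-42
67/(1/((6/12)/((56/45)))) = 3015/112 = 26.92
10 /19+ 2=48 /19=2.53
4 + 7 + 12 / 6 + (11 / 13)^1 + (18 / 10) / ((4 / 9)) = 17.90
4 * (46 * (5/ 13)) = 70.77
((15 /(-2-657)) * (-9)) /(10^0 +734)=9 /32291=0.00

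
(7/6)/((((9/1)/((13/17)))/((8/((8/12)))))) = 182/153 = 1.19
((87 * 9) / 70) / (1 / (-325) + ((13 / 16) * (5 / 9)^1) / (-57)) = -208873080 / 205331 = -1017.25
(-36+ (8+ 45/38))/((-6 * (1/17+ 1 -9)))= -17323/30780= -0.56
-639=-639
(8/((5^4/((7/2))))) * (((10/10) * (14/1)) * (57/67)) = 22344/41875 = 0.53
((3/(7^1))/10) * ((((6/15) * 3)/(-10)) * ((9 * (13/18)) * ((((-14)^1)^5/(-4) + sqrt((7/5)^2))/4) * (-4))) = 11236797/2500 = 4494.72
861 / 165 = 287 / 55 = 5.22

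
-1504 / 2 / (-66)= 376 / 33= 11.39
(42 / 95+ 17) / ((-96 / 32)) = -1657 / 285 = -5.81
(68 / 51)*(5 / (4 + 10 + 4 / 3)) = 10 / 23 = 0.43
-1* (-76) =76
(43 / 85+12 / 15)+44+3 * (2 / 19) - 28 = 28459 / 1615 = 17.62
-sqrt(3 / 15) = -sqrt(5) / 5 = -0.45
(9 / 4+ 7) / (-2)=-37 / 8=-4.62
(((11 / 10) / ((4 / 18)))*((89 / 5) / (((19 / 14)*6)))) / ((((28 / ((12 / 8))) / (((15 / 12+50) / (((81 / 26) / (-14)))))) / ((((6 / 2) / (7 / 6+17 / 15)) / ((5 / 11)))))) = -40179139 / 104880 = -383.10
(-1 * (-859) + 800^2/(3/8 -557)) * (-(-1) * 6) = -7769238/4453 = -1744.72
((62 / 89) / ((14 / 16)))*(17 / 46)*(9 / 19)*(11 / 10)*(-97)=-20243124 / 1361255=-14.87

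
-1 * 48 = -48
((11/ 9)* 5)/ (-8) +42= 41.24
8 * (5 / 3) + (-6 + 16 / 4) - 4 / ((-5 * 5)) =862 / 75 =11.49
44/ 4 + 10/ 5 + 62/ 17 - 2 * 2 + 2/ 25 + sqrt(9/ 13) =3 * sqrt(13)/ 13 + 5409/ 425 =13.56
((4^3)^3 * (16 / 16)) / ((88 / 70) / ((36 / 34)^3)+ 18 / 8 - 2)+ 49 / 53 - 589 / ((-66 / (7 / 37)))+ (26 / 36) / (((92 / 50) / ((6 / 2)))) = 53096000942065119 / 265135459732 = 200259.90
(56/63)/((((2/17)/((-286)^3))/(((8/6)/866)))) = -3181537216/11691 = -272135.59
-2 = -2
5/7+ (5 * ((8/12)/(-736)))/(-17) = 93875/131376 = 0.71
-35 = -35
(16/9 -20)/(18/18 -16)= 164/135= 1.21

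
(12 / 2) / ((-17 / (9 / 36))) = -3 / 34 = -0.09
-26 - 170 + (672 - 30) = 446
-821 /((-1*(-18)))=-821 /18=-45.61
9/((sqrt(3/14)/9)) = 27*sqrt(42) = 174.98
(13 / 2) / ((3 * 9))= 13 / 54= 0.24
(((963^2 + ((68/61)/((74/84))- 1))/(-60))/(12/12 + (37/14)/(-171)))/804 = -34797329182/1782115915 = -19.53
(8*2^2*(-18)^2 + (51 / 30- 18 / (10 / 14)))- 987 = 18715 / 2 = 9357.50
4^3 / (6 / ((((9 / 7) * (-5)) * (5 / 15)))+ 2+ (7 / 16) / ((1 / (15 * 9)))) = 5120 / 4661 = 1.10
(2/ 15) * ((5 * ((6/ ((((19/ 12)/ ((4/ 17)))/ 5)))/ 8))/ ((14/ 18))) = 1080/ 2261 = 0.48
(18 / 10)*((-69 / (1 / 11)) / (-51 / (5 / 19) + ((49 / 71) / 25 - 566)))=1.80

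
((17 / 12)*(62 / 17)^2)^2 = 923521 / 2601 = 355.06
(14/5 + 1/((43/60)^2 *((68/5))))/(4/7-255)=-3237934/279910865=-0.01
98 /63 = 14 /9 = 1.56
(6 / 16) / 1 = 3 / 8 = 0.38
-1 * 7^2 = -49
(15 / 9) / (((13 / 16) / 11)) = 880 / 39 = 22.56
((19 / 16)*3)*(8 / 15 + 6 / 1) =931 / 40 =23.28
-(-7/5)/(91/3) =3/65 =0.05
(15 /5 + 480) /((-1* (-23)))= 21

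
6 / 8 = 3 / 4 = 0.75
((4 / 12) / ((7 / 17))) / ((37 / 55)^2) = 51425 / 28749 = 1.79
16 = 16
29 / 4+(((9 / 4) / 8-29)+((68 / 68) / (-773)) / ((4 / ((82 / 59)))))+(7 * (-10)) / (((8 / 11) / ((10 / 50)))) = -59426577 / 1459424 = -40.72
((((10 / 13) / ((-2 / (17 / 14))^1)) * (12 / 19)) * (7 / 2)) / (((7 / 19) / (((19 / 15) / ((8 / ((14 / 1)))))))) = -323 / 52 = -6.21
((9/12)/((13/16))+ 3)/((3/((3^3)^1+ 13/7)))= 3434/91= 37.74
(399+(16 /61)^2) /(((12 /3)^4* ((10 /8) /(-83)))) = -24649921 /238144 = -103.51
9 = 9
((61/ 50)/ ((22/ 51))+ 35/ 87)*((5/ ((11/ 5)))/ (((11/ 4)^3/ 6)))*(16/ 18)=79144192/ 42034311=1.88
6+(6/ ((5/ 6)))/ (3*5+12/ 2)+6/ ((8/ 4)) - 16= -233/ 35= -6.66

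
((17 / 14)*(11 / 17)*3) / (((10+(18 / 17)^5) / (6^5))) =8280606024 / 5118953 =1617.64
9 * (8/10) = 36/5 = 7.20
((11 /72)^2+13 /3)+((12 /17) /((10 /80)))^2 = 54302809 /1498176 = 36.25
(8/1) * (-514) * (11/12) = -11308/3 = -3769.33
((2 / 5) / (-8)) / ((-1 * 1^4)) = 0.05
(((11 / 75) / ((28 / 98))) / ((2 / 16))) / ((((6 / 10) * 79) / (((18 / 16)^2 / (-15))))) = -231 / 31600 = -0.01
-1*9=-9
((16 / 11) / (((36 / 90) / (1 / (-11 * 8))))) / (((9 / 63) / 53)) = -15.33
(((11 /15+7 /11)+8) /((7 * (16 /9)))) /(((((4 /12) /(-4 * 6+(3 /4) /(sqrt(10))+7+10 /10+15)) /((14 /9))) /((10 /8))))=-773 /176+2319 * sqrt(10) /7040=-3.35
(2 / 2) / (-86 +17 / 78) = -78 / 6691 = -0.01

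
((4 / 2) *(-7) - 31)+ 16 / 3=-119 / 3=-39.67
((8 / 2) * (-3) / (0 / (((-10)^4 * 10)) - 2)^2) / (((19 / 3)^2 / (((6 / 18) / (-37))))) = 9 / 13357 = 0.00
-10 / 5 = -2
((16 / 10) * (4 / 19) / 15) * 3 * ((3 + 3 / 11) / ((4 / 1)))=0.06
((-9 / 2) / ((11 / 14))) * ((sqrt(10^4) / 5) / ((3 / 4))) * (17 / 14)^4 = -1252815 / 3773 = -332.05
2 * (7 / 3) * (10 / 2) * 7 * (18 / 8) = 735 / 2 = 367.50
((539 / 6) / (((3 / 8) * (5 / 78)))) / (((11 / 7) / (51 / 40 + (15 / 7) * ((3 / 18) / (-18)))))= 2014831 / 675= 2984.93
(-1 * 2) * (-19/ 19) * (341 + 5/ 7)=4784/ 7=683.43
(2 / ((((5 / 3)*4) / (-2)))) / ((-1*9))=1 / 15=0.07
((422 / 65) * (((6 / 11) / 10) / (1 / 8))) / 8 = 0.35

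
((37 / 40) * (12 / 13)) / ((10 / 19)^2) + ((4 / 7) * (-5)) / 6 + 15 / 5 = 1530491 / 273000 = 5.61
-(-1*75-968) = 1043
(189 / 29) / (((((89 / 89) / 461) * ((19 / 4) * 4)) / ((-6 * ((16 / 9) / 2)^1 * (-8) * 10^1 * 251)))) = 9330935040 / 551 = 16934546.35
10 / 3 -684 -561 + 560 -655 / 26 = -55135 / 78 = -706.86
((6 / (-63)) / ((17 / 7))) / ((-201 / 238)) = 28 / 603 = 0.05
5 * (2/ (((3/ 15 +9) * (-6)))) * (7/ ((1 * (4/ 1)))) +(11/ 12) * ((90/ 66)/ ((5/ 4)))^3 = 58313/ 66792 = 0.87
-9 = -9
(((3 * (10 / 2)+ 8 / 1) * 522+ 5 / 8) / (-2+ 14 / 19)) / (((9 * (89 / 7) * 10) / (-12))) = 12775049 / 128160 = 99.68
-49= -49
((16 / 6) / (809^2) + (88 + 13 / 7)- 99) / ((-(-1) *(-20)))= 31415074 / 68720505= 0.46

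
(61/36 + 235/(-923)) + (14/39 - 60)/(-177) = 1161107/653484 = 1.78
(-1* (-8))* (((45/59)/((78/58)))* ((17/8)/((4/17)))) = 40.98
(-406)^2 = 164836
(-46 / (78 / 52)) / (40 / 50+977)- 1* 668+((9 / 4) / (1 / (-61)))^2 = 4263880211 / 234672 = 18169.53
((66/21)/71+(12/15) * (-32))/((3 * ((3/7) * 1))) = -63506/3195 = -19.88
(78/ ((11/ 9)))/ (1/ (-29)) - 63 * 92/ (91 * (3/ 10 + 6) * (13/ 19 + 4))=-165071722/ 89089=-1852.89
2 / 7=0.29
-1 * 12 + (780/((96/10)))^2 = 105433/16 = 6589.56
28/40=7/10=0.70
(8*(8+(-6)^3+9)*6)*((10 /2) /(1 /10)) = -477600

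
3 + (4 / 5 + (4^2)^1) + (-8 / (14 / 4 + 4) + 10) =28.73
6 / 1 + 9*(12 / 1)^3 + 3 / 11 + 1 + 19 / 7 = 1198273 / 77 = 15561.99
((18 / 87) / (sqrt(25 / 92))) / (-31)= -12*sqrt(23) / 4495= -0.01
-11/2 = -5.50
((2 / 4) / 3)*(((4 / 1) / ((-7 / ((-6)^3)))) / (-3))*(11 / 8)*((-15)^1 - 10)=1650 / 7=235.71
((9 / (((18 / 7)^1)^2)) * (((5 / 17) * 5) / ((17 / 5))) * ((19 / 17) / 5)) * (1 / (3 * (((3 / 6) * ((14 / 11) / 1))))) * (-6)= -36575 / 88434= -0.41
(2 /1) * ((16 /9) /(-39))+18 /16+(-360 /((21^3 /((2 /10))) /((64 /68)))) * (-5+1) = 17406625 /16373448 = 1.06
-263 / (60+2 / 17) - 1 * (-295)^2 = -88944021 / 1022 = -87029.37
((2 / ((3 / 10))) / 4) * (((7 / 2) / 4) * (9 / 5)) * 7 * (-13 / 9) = -637 / 24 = -26.54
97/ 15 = 6.47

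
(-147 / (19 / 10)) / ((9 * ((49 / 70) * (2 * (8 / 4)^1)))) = -175 / 57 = -3.07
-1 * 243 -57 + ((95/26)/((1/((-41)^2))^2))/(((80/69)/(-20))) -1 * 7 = -18522895283/104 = -178104762.34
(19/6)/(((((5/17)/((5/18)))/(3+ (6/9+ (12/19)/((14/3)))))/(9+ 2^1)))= 283679/2268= 125.08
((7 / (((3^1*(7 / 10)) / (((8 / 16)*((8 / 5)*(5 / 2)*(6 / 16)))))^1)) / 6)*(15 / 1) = 25 / 4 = 6.25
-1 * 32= -32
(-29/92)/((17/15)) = -435/1564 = -0.28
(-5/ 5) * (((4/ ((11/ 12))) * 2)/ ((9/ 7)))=-224/ 33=-6.79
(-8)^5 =-32768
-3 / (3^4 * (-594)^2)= -1 / 9526572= -0.00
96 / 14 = 48 / 7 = 6.86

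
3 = 3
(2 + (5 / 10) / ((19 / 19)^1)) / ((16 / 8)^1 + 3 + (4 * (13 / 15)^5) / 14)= 26578125 / 54641422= 0.49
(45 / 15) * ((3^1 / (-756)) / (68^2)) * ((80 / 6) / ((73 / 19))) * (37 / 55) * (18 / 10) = -703 / 64978760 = -0.00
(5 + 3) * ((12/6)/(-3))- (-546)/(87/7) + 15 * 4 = 8578/87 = 98.60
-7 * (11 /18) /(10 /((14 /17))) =-539 /1530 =-0.35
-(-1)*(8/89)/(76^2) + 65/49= 4176819/3148642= 1.33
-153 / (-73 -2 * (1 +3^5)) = 3 / 11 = 0.27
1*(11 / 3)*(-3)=-11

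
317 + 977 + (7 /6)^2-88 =43465 /36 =1207.36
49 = 49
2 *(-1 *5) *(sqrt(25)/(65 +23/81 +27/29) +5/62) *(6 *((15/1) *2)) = -1355296500/4821709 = -281.08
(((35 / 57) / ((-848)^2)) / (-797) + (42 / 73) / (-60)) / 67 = -0.00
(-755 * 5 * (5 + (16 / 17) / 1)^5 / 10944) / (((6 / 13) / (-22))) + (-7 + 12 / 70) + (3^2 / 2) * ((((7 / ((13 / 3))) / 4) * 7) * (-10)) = 2578651752643597907 / 21210618985920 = 121573.62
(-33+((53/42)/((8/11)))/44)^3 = -86932419662899/2427715584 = -35808.32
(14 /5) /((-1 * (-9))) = 14 /45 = 0.31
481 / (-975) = -37 / 75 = -0.49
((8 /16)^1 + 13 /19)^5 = 184528125 /79235168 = 2.33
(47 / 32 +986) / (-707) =-31599 / 22624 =-1.40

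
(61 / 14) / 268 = 61 / 3752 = 0.02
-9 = -9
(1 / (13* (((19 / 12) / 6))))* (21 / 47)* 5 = 7560 / 11609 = 0.65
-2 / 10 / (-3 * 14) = 1 / 210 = 0.00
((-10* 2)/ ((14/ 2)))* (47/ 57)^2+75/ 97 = -2579735/ 2206071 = -1.17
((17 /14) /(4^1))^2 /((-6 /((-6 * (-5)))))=-1445 /3136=-0.46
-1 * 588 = -588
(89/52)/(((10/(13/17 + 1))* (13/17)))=267/676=0.39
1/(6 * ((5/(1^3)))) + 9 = 271/30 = 9.03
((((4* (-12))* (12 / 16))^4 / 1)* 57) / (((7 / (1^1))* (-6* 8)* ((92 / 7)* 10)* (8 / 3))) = -373977 / 460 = -812.99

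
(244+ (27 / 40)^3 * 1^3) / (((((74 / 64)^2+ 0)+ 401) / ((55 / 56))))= 24570359 / 41199300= 0.60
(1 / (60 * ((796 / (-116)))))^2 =841 / 142563600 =0.00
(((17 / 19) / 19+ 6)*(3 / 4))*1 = 6549 / 1444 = 4.54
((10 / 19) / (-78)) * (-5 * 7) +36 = 36.24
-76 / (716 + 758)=-38 / 737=-0.05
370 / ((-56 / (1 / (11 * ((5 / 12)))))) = -111 / 77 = -1.44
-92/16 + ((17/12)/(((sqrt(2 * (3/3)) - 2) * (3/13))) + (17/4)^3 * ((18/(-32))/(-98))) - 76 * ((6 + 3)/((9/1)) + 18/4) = -387863935/903168 - 221 * sqrt(2)/72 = -433.79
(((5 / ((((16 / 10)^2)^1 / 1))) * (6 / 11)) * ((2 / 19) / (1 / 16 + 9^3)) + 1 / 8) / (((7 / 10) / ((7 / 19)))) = 2440985 / 37057372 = 0.07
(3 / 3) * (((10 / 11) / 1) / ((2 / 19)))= 8.64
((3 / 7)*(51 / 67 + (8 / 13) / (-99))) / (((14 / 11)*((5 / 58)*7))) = 1887929 / 4481295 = 0.42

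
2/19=0.11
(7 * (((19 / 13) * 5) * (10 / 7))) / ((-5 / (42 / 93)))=-2660 / 403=-6.60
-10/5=-2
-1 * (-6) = 6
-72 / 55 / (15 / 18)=-432 / 275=-1.57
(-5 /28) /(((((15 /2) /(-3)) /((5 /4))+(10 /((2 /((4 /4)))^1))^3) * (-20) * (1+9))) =1 /137760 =0.00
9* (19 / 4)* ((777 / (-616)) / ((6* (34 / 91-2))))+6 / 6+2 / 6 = 6.86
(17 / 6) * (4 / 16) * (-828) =-1173 / 2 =-586.50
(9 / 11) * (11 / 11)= 9 / 11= 0.82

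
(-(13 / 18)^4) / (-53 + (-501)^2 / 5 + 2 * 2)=-142805 / 26323361856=-0.00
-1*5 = -5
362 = 362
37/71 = 0.52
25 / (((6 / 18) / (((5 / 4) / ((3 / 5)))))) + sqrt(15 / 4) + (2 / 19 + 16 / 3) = sqrt(15) / 2 + 36865 / 228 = 163.63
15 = 15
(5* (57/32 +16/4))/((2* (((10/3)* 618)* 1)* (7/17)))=3145/184576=0.02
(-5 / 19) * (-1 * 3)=15 / 19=0.79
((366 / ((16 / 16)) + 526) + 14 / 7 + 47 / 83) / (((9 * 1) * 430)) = 0.23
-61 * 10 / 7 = -610 / 7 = -87.14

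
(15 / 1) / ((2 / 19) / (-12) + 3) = 1710 / 341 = 5.01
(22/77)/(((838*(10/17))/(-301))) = -0.17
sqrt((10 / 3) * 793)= sqrt(23790) / 3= 51.41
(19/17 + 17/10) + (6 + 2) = 1839/170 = 10.82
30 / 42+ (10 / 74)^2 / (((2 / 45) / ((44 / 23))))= 330685 / 220409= 1.50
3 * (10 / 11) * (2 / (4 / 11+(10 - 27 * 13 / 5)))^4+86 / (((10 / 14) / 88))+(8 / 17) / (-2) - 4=10590.96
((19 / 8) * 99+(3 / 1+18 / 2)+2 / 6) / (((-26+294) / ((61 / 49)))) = 362279 / 315168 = 1.15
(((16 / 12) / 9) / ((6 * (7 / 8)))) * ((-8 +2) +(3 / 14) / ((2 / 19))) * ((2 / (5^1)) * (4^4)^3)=-4966055936 / 6615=-750726.52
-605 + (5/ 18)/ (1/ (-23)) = -11005/ 18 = -611.39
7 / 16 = 0.44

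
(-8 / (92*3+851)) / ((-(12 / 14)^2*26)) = 1 / 2691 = 0.00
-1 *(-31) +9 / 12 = 127 / 4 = 31.75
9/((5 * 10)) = 9/50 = 0.18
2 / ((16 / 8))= 1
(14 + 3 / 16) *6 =681 / 8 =85.12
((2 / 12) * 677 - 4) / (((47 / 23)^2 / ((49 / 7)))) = 2418059 / 13254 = 182.44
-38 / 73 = -0.52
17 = 17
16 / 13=1.23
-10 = -10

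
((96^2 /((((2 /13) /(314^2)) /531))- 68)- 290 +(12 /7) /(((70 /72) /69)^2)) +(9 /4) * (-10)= 53786559536274169 /17150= 3136242538558.26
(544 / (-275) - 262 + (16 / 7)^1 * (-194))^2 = 1854384850564 / 3705625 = 500424.31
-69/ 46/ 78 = -1/ 52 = -0.02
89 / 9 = 9.89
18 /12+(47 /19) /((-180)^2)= 923447 /615600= 1.50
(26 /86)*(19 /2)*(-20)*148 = -365560 /43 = -8501.40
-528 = -528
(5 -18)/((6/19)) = -247/6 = -41.17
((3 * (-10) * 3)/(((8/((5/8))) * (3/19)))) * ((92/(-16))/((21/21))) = 32775/128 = 256.05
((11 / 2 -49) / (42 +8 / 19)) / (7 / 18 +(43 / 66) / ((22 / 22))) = -163647 / 166036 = -0.99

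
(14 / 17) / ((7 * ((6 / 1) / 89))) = 89 / 51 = 1.75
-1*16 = -16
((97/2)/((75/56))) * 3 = 2716/25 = 108.64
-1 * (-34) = 34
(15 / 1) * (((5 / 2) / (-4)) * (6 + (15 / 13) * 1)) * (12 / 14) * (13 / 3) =-6975 / 28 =-249.11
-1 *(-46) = 46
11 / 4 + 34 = 147 / 4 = 36.75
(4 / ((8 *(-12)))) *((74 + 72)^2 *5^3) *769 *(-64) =16392004000 / 3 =5464001333.33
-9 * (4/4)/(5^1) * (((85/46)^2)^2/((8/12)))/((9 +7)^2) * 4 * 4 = -281883375/143278592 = -1.97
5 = 5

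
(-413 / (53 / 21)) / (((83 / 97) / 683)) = -574594923 / 4399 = -130619.44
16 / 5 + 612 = 3076 / 5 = 615.20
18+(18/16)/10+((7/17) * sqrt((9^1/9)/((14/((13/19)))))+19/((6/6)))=sqrt(3458)/646+2969/80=37.20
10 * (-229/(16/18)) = -10305/4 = -2576.25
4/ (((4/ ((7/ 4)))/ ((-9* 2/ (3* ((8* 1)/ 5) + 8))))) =-315/ 128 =-2.46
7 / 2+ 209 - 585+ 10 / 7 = -5195 / 14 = -371.07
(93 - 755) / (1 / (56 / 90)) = -18536 / 45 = -411.91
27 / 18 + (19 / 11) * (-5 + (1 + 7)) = 147 / 22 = 6.68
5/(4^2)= 5/16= 0.31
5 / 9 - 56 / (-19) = 599 / 171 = 3.50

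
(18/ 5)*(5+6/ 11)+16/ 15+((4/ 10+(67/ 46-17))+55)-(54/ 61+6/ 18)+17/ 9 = 85501013/ 1388970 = 61.56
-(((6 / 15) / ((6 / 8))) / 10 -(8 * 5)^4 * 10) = 1919999996 / 75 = 25599999.95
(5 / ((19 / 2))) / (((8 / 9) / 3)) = 135 / 76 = 1.78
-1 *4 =-4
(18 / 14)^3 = 729 / 343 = 2.13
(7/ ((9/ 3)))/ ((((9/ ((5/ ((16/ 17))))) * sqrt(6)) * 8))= 595 * sqrt(6)/ 20736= 0.07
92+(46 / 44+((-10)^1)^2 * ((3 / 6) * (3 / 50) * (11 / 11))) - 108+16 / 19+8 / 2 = -2973 / 418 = -7.11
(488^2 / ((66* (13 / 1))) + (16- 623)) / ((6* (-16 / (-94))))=-6642557 / 20592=-322.58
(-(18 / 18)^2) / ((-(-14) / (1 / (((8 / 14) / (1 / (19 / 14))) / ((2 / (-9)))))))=7 / 342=0.02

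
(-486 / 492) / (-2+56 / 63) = 729 / 820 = 0.89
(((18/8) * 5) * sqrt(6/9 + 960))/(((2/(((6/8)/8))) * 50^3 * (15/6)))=9 * sqrt(8646)/16000000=0.00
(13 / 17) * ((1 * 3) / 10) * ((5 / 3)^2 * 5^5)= 203125 / 102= 1991.42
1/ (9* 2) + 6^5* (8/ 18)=62209/ 18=3456.06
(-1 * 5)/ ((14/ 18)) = -45/ 7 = -6.43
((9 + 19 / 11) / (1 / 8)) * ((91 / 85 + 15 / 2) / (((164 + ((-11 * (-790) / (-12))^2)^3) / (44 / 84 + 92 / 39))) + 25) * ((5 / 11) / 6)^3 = 3838495425658443709724015489050 / 4114939962659694636371355613161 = 0.93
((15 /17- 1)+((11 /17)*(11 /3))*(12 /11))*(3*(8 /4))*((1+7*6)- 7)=9072 /17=533.65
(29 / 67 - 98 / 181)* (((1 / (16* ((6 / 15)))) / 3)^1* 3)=-6585 / 388064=-0.02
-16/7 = -2.29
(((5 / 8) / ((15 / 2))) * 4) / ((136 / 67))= 67 / 408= 0.16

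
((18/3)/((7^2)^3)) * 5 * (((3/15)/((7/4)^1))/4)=6/823543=0.00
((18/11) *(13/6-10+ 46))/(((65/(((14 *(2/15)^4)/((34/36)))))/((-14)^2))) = 20108032/22790625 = 0.88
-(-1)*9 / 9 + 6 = 7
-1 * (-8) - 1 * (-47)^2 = -2201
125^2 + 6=15631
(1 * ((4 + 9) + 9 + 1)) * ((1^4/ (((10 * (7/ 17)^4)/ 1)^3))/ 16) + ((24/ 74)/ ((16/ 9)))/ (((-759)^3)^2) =3510779128630178534665987209432313/ 58020982425279087591699319536000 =60.51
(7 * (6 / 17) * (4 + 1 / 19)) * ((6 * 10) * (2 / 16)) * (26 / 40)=63063 / 1292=48.81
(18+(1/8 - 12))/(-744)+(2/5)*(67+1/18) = 2393953/89280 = 26.81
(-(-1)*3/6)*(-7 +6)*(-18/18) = 1/2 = 0.50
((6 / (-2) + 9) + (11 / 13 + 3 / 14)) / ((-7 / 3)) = -3855 / 1274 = -3.03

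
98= 98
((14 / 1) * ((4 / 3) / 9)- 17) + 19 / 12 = -13.34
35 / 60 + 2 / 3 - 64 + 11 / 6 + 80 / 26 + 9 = -7619 / 156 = -48.84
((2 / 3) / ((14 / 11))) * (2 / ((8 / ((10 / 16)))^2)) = 0.01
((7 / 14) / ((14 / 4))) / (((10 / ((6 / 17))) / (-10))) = -6 / 119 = -0.05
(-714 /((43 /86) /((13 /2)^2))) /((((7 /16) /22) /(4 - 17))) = 39440544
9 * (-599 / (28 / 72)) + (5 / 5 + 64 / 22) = -13858.66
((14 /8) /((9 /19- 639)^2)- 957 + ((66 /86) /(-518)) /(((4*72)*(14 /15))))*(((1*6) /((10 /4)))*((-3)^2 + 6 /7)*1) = -22639.89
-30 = -30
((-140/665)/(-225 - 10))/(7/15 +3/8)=96/90193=0.00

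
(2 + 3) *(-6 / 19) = -30 / 19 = -1.58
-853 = -853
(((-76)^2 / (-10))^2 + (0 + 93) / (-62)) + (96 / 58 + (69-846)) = 482625127 / 1450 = 332844.92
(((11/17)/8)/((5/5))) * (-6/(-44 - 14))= 33/3944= 0.01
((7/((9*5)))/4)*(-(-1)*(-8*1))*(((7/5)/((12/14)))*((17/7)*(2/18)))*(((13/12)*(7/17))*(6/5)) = -4459/60750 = -0.07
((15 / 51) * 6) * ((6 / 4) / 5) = 0.53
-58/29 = -2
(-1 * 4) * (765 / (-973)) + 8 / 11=41444 / 10703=3.87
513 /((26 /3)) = 1539 /26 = 59.19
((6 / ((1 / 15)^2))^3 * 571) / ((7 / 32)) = 44955972000000 / 7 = 6422281714285.71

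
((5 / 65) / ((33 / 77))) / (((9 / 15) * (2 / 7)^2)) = 1715 / 468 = 3.66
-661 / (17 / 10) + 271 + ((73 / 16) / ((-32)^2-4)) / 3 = -117.82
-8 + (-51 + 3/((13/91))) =-38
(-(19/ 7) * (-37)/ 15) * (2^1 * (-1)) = -1406/ 105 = -13.39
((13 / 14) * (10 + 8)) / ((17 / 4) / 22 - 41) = -1144 / 2793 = -0.41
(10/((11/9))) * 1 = 90/11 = 8.18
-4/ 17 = -0.24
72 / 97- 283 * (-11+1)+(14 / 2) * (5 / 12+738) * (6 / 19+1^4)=213020171 / 22116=9631.95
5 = 5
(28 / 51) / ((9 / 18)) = 56 / 51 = 1.10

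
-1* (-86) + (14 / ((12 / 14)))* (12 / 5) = 626 / 5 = 125.20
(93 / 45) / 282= 0.01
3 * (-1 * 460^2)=-634800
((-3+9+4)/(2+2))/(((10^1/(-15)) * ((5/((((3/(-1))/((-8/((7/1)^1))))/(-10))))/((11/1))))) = 693/320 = 2.17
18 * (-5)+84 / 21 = -86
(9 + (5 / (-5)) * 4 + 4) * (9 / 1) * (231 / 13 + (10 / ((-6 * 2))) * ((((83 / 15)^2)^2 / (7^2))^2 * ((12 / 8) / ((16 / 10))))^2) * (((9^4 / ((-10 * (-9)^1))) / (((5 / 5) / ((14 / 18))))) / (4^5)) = -65934721389474854334093633195853 / 149850566611200000000000000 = -440003.15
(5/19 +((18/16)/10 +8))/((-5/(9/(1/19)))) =-114579/400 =-286.45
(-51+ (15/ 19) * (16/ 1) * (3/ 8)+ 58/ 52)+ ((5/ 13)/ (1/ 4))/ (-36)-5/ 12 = -405539/ 8892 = -45.61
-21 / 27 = -7 / 9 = -0.78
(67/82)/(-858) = -67/70356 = -0.00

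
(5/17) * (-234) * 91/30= -3549/17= -208.76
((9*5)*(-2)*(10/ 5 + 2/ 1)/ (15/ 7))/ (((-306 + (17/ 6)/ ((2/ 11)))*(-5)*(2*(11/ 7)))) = -0.04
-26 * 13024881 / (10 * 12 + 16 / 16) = -338646906 / 121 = -2798734.76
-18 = -18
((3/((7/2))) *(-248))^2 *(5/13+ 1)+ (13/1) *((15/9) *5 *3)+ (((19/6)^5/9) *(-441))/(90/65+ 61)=251637293290181/4017136032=62640.97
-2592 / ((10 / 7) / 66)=-598752 / 5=-119750.40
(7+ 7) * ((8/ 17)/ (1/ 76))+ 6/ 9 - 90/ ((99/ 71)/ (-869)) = 2886160/ 51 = 56591.37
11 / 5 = 2.20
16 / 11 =1.45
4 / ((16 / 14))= 3.50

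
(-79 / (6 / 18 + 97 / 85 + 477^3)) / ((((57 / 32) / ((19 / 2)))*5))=-21488 / 27675490291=-0.00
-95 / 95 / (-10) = 1 / 10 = 0.10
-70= -70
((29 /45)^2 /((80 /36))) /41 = 841 /184500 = 0.00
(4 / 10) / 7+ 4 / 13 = 166 / 455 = 0.36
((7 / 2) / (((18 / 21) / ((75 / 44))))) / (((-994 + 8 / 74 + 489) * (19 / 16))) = -45325 / 3904329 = -0.01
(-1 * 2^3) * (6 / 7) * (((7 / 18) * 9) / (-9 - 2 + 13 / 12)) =288 / 119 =2.42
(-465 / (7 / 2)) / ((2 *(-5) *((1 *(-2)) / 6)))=-279 / 7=-39.86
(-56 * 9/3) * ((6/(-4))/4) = 63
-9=-9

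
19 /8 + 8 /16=23 /8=2.88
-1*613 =-613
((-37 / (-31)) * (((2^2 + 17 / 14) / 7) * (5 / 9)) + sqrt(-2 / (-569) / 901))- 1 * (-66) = sqrt(1025338) / 512669 + 1818077 / 27342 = 66.50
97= 97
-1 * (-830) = 830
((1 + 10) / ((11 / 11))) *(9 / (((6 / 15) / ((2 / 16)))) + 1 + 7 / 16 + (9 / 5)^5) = 3182531 / 12500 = 254.60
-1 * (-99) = 99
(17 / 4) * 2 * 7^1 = 119 / 2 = 59.50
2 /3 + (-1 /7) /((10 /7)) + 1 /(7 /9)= 389 /210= 1.85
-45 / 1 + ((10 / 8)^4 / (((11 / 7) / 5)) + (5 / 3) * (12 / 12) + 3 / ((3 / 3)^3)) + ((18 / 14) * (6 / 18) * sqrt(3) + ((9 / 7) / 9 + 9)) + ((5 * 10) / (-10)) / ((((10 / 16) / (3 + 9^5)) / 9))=-251432518289 / 59136 + 3 * sqrt(3) / 7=-4251766.68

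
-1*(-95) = 95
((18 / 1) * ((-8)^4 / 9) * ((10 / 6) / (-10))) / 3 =-4096 / 9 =-455.11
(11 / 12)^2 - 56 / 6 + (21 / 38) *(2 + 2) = -17189 / 2736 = -6.28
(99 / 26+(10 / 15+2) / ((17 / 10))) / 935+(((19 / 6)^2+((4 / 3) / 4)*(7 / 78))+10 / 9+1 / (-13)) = 82553719 / 7438860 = 11.10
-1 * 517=-517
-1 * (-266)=266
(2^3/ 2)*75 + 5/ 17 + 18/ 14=35888/ 119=301.58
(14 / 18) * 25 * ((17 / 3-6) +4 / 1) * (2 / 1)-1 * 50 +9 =2743 / 27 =101.59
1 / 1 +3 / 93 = 1.03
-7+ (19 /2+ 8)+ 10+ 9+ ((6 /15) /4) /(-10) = 2949 /100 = 29.49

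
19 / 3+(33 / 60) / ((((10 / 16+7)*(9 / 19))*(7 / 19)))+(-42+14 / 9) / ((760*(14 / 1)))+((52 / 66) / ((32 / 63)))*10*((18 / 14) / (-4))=75266531 / 42836640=1.76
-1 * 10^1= -10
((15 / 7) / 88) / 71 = 15 / 43736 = 0.00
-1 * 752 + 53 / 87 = -65371 / 87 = -751.39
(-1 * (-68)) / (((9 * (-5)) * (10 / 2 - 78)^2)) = -68 / 239805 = -0.00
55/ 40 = 11/ 8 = 1.38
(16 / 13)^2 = 256 / 169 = 1.51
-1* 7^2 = -49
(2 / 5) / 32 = 1 / 80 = 0.01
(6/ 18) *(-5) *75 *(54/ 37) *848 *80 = -457920000/ 37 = -12376216.22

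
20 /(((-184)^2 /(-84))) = -0.05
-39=-39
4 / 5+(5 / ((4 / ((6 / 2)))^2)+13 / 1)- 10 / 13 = 16477 / 1040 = 15.84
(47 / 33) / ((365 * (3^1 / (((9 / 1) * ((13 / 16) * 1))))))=611 / 64240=0.01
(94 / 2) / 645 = 47 / 645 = 0.07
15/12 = 5/4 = 1.25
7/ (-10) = -7/ 10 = -0.70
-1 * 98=-98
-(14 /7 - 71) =69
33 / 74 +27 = 2031 / 74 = 27.45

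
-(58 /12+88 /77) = -251 /42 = -5.98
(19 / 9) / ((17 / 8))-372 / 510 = 0.26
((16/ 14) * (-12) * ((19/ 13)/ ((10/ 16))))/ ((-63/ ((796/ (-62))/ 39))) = -1935872/ 11551995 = -0.17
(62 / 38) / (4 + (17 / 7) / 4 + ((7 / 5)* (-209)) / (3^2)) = -39060 / 668021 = -0.06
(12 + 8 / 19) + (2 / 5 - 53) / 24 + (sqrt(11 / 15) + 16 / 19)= sqrt(165) / 15 + 25243 / 2280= 11.93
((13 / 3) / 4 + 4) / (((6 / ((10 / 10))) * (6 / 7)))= 427 / 432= 0.99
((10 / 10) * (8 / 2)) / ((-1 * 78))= -2 / 39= -0.05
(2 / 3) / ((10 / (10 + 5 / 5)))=11 / 15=0.73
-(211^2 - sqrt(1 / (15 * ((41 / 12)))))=-44521 + 2 * sqrt(205) / 205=-44520.86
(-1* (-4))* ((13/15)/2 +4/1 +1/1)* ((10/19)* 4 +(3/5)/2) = 52.27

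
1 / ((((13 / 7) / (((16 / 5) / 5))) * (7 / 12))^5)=260919263232 / 3625908203125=0.07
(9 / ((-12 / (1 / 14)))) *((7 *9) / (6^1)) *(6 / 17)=-0.20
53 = 53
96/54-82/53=110/477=0.23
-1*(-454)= 454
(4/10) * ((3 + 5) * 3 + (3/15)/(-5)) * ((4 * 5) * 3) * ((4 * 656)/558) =2704.13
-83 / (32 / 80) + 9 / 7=-2887 / 14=-206.21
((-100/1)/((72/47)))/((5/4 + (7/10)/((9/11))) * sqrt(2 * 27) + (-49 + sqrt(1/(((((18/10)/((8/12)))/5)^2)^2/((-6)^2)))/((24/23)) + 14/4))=43826659875 * sqrt(6)/45201073823 + 178876653750/45201073823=6.33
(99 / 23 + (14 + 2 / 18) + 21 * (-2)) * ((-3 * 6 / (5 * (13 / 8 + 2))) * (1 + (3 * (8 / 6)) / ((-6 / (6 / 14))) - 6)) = -2890144 / 23345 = -123.80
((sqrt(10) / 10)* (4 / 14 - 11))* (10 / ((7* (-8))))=75* sqrt(10) / 392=0.61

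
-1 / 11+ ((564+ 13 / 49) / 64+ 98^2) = 331600587 / 34496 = 9612.73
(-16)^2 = 256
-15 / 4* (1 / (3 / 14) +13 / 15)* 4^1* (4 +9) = -1079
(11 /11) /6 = 1 /6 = 0.17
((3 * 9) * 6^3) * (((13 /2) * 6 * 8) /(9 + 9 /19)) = 960336 /5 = 192067.20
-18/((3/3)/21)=-378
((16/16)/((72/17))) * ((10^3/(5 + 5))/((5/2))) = 85/9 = 9.44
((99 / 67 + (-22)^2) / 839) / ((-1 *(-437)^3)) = 32527 / 4691168953489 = 0.00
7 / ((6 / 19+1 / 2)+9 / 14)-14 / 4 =126 / 97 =1.30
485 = 485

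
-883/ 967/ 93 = -883/ 89931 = -0.01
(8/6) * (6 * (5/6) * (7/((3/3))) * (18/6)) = 140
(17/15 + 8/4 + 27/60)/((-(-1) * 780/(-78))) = -43/120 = -0.36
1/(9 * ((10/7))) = 0.08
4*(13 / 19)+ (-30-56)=-83.26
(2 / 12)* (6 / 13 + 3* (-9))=-115 / 26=-4.42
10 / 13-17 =-211 / 13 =-16.23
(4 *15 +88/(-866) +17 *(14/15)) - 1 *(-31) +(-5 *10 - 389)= -2157866/6495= -332.23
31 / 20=1.55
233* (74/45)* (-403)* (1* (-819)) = 632315866/5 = 126463173.20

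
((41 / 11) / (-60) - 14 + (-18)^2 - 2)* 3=203239 / 220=923.81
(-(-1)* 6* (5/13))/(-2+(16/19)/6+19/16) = -27360/7969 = -3.43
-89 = -89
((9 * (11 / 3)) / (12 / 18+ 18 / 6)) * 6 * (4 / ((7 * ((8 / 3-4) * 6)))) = -27 / 7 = -3.86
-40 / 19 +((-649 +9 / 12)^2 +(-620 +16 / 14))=419607.10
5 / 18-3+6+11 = 257 / 18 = 14.28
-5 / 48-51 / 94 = -1459 / 2256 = -0.65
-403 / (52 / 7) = -217 / 4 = -54.25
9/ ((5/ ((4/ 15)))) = 12/ 25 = 0.48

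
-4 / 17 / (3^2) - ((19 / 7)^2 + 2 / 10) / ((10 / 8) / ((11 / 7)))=-12515428 / 1311975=-9.54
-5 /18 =-0.28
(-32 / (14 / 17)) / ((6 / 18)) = -816 / 7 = -116.57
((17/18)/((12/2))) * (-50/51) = -25/162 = -0.15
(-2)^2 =4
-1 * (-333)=333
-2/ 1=-2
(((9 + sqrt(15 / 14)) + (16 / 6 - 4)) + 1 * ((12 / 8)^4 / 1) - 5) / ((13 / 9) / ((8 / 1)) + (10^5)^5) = 36 * sqrt(210) / 5040000000000000000000000091 + 1113 / 1440000000000000000000000026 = 0.00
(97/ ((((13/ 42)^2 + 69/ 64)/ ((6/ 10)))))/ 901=8213184/ 149264165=0.06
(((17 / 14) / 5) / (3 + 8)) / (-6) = -17 / 4620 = -0.00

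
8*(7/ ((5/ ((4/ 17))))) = 224/ 85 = 2.64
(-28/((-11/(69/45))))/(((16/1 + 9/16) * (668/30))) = 5152/486805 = 0.01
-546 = -546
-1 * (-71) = 71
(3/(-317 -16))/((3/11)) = -11/333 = -0.03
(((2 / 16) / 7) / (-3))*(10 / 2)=-5 / 168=-0.03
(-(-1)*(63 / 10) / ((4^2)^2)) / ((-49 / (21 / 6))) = -9 / 5120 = -0.00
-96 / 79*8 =-768 / 79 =-9.72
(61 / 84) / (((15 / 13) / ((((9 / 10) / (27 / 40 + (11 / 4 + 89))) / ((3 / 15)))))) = 0.03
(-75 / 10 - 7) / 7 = -29 / 14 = -2.07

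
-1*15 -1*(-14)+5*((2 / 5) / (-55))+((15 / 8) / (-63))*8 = -1472 / 1155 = -1.27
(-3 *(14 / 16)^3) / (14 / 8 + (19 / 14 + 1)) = -0.49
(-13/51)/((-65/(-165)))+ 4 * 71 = 4817/17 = 283.35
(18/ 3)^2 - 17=19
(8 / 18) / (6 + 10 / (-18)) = 4 / 49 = 0.08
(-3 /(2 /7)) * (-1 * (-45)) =-945 /2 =-472.50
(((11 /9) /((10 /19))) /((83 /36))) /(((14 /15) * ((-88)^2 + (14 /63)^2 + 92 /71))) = 0.00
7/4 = 1.75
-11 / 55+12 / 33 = 9 / 55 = 0.16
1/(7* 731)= 1/5117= 0.00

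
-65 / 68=-0.96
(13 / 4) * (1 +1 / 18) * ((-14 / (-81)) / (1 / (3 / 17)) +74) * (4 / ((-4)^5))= -2098265 / 2115072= -0.99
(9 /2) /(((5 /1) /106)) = 95.40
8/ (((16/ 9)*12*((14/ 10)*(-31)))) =-15/ 1736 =-0.01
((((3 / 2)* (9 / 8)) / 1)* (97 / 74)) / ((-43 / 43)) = -2619 / 1184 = -2.21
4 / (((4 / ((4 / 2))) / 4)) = 8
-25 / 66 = -0.38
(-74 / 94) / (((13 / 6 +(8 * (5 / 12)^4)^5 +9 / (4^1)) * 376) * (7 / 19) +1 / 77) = -791646050076195815424 / 615380105790943284562955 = -0.00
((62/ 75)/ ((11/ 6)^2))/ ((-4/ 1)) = -186/ 3025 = -0.06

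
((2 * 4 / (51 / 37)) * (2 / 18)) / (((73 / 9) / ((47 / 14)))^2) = 490398 / 4439057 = 0.11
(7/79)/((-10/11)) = -77/790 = -0.10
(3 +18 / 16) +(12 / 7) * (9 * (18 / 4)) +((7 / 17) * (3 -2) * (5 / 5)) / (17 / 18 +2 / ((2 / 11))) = 15062001 / 204680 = 73.59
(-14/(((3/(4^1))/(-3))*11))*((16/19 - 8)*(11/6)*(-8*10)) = 304640/57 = 5344.56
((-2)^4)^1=16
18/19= 0.95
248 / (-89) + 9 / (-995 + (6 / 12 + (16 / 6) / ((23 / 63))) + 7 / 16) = -90350264 / 32318303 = -2.80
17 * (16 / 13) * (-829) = -225488 / 13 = -17345.23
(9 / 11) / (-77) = -9 / 847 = -0.01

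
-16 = -16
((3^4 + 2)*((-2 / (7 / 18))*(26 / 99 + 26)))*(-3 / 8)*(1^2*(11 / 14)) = 3303.06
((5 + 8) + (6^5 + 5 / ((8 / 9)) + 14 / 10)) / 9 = 34649 / 40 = 866.22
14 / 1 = 14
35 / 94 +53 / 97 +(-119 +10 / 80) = -4302101 / 36472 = -117.96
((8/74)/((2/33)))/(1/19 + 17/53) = 4.78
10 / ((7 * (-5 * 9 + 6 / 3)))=-10 / 301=-0.03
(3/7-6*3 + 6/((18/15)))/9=-88/63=-1.40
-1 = -1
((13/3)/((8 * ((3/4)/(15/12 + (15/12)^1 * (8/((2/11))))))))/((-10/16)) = -65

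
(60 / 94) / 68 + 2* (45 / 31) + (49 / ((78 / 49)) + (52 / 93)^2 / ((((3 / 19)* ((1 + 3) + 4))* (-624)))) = 217943810843 / 6468275736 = 33.69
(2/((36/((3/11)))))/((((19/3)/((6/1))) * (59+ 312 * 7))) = 3/468787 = 0.00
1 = 1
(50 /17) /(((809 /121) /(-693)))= -4192650 /13753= -304.85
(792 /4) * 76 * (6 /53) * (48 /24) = 180576 /53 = 3407.09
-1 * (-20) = 20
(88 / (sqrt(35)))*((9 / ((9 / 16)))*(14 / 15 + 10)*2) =461824*sqrt(35) / 525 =5204.17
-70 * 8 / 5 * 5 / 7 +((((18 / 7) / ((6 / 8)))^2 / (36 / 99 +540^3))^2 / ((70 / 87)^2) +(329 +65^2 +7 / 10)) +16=4953363916368400311989020647 / 1103027126365243793282450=4490.70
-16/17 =-0.94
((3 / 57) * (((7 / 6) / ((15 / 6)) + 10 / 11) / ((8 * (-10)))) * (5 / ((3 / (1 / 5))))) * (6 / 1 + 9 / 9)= -1589 / 752400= -0.00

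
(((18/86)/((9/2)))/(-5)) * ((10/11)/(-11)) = 4/5203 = 0.00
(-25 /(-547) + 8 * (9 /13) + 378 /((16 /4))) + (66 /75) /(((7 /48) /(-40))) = -141.29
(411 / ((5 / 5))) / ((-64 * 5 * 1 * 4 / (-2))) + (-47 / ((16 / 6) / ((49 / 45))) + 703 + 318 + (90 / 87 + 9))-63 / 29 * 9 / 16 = 388325 / 384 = 1011.26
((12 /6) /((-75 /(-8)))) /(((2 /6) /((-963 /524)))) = -3852 /3275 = -1.18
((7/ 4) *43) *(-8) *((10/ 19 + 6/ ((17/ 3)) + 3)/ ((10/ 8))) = -2208.20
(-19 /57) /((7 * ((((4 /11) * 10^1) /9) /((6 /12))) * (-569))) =33 /318640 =0.00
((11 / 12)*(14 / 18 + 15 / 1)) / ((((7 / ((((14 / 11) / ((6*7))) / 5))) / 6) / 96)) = 2272 / 315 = 7.21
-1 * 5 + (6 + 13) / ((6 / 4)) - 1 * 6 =5 / 3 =1.67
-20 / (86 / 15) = -3.49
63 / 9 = 7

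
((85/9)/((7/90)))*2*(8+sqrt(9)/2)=2307.14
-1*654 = -654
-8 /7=-1.14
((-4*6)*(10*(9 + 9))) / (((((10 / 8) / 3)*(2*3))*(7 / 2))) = -3456 / 7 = -493.71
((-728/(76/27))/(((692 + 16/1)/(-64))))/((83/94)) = 2463552/93043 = 26.48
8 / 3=2.67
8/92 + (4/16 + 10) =10.34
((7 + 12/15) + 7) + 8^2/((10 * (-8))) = 14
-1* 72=-72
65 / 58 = 1.12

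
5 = 5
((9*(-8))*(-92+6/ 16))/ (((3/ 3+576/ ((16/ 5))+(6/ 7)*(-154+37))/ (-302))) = -13946058/ 565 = -24683.29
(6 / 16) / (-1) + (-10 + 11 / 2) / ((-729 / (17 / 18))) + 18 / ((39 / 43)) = 1476667 / 75816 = 19.48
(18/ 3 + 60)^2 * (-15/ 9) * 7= -50820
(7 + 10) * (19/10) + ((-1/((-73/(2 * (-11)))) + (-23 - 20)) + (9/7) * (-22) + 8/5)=-192581/5110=-37.69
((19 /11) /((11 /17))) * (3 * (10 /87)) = 3230 /3509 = 0.92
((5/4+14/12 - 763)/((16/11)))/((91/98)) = -702779/1248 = -563.12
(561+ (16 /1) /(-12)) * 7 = 11753 /3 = 3917.67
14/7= 2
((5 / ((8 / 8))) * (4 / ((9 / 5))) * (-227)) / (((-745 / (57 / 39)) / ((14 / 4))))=301910 / 17433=17.32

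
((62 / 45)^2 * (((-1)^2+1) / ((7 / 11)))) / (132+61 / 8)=676544 / 15833475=0.04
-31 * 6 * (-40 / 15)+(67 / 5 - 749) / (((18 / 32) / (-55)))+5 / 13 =2824447 / 39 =72421.72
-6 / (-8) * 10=15 / 2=7.50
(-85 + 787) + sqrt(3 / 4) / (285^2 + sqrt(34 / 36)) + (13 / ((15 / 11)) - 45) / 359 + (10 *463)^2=21437601.90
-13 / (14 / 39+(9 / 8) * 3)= -4056 / 1165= -3.48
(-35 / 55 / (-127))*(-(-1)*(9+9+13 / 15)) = 1981 / 20955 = 0.09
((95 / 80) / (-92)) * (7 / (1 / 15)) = -1995 / 1472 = -1.36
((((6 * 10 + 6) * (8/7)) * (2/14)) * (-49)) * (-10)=5280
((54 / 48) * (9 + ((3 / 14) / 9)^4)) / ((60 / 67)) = 375270551 / 33191424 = 11.31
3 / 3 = 1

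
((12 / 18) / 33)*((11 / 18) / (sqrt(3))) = 0.01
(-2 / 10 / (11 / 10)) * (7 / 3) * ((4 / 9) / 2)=-28 / 297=-0.09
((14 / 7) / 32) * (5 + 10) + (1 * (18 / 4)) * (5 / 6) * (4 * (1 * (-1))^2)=255 / 16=15.94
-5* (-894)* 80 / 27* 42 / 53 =1668800 / 159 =10495.60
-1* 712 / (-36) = 19.78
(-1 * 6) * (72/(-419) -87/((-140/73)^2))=587007711/4106200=142.96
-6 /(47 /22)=-132 /47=-2.81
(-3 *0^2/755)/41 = 0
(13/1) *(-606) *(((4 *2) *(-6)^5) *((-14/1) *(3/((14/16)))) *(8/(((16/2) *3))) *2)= -15682387968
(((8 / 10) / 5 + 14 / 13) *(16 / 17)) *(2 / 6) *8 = 17152 / 5525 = 3.10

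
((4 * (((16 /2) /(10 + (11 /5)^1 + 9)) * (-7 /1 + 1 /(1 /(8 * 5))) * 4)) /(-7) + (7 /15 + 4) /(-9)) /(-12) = 1450457 /601020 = 2.41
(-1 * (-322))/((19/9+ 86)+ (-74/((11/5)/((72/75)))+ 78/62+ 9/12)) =19764360/3549499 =5.57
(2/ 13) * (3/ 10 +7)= 73/ 65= 1.12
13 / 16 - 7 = -99 / 16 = -6.19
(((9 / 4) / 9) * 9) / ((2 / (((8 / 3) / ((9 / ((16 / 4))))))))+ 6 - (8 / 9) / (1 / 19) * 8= -1150 / 9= -127.78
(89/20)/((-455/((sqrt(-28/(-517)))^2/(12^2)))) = -0.00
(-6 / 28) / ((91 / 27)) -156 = -198825 / 1274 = -156.06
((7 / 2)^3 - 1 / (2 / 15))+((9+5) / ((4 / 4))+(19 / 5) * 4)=2583 / 40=64.58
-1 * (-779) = 779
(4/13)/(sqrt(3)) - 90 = -90 +4 * sqrt(3)/39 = -89.82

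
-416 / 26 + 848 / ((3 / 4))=1114.67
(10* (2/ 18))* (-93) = -310/ 3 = -103.33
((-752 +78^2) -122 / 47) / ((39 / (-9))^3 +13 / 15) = -16907535 / 255398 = -66.20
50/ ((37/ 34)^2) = 42.22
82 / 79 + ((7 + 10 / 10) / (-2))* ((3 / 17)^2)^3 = 1979050294 / 1906867951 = 1.04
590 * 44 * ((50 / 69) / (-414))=-649000 / 14283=-45.44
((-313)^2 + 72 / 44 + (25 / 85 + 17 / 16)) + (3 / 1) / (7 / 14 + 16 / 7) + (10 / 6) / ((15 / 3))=11432320477 / 116688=97973.40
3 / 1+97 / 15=142 / 15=9.47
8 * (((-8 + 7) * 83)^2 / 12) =13778 / 3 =4592.67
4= 4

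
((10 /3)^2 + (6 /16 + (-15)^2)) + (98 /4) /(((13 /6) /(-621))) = -6351313 /936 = -6785.59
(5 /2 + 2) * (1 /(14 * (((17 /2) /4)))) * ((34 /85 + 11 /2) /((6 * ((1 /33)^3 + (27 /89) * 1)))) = 566115561 /1154761720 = 0.49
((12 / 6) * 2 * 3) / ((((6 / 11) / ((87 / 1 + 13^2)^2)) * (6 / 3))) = 720896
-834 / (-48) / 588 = 139 / 4704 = 0.03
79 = 79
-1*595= -595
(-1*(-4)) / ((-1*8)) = -1 / 2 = -0.50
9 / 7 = 1.29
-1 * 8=-8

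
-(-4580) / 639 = 4580 / 639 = 7.17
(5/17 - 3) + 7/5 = -111/85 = -1.31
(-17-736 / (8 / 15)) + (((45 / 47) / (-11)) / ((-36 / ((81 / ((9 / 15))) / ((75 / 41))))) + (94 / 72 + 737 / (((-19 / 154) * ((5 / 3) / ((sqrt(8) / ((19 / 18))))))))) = -12257784 * sqrt(2) / 1805-6493336 / 4653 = -10999.46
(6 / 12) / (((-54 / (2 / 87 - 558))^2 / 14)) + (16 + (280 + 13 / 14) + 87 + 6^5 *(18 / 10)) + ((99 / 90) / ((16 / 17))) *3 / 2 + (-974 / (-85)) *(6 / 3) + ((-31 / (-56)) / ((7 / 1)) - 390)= 21713585958747409 / 1470825034560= 14762.86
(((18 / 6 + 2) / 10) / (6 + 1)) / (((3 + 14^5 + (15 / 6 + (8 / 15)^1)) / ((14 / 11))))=30 / 177483911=0.00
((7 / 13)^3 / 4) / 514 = 343 / 4517032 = 0.00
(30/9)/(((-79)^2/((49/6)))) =245/56169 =0.00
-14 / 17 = -0.82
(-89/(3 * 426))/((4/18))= -89/284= -0.31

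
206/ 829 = 0.25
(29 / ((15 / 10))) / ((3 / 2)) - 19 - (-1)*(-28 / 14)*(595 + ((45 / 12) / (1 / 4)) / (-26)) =-139810 / 117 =-1194.96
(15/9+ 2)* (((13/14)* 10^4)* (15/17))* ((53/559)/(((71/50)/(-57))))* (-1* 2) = 228670.24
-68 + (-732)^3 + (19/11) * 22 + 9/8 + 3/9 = -9413356717/24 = -392223196.54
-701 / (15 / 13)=-9113 / 15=-607.53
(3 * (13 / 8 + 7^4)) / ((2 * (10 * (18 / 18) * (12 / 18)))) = 172989 / 320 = 540.59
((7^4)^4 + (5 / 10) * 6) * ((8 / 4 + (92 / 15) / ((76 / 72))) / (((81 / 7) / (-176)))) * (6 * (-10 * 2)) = 243037472660960631808 / 513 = 473757256649046065.90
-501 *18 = -9018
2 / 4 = 1 / 2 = 0.50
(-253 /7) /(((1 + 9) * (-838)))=253 /58660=0.00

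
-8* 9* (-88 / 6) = 1056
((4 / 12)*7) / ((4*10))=0.06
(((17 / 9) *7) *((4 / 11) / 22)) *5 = 1.09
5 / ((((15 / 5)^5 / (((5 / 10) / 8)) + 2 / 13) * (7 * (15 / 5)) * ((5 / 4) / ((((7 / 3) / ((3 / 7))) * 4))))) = 728 / 682371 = 0.00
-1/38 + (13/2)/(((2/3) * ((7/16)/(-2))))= -11863/266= -44.60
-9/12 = -3/4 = -0.75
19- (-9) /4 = 85 /4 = 21.25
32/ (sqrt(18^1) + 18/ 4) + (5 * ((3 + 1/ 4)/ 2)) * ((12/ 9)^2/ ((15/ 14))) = 2092/ 27 - 128 * sqrt(2)/ 3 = 17.14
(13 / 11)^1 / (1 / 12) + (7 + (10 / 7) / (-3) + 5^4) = 149158 / 231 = 645.71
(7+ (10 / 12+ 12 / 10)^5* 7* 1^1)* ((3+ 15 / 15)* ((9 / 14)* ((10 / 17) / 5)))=868896301 / 11475000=75.72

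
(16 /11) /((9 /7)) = 112 /99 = 1.13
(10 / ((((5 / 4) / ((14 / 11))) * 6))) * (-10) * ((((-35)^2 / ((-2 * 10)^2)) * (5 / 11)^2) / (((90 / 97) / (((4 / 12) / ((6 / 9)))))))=-831775 / 143748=-5.79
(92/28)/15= 23/105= 0.22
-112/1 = -112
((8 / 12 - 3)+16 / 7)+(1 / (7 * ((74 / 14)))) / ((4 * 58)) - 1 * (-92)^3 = 140369405069 / 180264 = 778687.95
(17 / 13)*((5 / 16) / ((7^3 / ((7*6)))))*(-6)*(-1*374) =143055 / 1274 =112.29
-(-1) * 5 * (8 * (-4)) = -160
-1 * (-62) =62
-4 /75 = -0.05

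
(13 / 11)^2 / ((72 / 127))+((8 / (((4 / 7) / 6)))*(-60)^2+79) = 2635218511 / 8712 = 302481.46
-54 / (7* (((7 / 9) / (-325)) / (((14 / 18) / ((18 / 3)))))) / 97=2925 / 679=4.31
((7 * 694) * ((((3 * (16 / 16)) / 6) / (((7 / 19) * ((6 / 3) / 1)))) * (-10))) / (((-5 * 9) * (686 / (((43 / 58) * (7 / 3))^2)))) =12190457 / 3814776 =3.20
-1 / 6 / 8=-1 / 48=-0.02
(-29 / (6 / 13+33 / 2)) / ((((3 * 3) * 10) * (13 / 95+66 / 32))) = -114608 / 13268367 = -0.01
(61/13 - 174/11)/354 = -1591/50622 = -0.03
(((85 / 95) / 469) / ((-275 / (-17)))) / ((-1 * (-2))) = 289 / 4901050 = 0.00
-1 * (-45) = 45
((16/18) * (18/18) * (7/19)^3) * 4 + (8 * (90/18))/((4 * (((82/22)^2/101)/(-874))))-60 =-6599790913744/103769811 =-63600.30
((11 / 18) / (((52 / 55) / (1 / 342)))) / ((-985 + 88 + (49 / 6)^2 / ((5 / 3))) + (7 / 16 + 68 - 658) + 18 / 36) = -3025 / 2314483119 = -0.00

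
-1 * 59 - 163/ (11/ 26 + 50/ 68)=-51127/ 256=-199.71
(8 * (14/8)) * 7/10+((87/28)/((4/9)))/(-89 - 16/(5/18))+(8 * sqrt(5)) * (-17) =4003129/410480 - 136 * sqrt(5) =-294.35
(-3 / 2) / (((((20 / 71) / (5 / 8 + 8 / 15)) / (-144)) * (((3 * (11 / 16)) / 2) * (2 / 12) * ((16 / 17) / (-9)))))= -13589613 / 275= -49416.77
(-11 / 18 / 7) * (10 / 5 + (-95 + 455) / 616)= -199 / 882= -0.23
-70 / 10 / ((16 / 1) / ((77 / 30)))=-539 / 480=-1.12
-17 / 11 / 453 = -17 / 4983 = -0.00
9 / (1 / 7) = 63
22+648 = 670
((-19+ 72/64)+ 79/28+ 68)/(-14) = -2965/784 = -3.78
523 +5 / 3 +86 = 1832 / 3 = 610.67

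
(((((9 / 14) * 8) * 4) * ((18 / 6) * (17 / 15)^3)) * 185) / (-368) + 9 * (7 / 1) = 17.84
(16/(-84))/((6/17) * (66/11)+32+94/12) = -136/29953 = -0.00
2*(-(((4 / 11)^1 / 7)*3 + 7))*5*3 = -16530 / 77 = -214.68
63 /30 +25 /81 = 1951 /810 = 2.41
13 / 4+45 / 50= 83 / 20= 4.15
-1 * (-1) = 1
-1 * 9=-9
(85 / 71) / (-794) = -85 / 56374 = -0.00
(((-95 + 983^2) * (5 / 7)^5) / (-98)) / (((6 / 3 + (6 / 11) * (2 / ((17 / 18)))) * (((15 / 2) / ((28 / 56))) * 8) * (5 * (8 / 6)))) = -2258478475 / 3109698368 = -0.73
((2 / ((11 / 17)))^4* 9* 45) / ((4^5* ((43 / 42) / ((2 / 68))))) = 41785065 / 40292032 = 1.04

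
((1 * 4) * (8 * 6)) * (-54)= -10368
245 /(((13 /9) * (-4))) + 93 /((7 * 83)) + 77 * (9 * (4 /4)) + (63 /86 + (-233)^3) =-16432109726593 /1299116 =-12648685.51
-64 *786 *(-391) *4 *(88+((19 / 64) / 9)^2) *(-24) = -1495481558429 / 9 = -166164617603.22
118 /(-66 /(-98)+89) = 2891 /2197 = 1.32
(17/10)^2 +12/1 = 1489/100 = 14.89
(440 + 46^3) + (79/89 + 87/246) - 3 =713556413/7298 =97774.24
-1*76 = -76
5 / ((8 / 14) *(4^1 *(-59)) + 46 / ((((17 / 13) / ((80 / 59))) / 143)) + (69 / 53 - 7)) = 1860565 / 2485753082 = 0.00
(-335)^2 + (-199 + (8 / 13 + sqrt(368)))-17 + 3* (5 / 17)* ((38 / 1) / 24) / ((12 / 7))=4* sqrt(23) + 1188206645 / 10608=112029.61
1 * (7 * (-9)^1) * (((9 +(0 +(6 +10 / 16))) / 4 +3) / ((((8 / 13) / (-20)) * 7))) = 2020.08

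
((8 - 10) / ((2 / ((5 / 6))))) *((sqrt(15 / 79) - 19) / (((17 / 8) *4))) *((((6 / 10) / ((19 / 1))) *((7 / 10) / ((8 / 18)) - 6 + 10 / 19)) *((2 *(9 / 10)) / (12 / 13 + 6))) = -0.06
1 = 1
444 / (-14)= -222 / 7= -31.71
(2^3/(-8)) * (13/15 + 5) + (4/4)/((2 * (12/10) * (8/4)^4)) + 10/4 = -1069/320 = -3.34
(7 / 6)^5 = 16807 / 7776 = 2.16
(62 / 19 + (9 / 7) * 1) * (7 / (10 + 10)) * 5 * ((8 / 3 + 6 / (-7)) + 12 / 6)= 12100 / 399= 30.33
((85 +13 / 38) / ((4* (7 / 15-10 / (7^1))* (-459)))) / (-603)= -37835 / 472120056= -0.00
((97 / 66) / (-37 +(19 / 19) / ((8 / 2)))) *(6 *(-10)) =3880 / 1617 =2.40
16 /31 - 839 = -25993 /31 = -838.48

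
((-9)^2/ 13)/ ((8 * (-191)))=-0.00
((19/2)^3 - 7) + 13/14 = 851.30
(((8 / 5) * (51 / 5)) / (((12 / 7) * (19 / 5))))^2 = 6.28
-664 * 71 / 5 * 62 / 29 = -20158.12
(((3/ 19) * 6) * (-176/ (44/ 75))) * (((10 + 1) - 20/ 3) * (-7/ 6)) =27300/ 19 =1436.84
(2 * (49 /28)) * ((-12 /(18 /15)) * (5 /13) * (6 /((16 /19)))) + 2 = -93.91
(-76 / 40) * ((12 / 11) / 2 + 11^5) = -33659773 / 110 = -305997.94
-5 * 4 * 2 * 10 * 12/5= -960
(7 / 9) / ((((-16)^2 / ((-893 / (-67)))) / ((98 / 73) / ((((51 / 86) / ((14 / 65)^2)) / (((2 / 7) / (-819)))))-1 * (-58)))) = 333620580522313 / 142047270518400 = 2.35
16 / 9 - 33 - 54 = -767 / 9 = -85.22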